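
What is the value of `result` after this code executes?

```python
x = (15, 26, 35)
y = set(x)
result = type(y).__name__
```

x is tuple; y is set; result = 'set'

'set'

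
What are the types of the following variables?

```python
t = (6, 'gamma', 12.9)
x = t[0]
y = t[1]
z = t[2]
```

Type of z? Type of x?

tuple[2] is float; tuple[0] is int

float, int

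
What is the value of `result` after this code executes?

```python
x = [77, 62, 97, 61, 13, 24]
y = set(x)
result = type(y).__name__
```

x is list; y is set; result = 'set'

'set'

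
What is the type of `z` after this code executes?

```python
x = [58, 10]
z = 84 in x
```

'in' operator returns bool

bool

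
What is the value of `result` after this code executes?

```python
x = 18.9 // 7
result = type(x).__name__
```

x is float; result = 'float'

'float'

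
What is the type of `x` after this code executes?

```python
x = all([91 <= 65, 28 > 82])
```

all() returns bool

bool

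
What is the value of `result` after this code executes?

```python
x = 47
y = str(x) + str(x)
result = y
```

x = 47; y = '4747'; result = '4747'

'4747'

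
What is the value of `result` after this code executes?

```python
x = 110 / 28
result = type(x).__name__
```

x is float; result = 'float'

'float'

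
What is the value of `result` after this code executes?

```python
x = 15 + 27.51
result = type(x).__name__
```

x is float; result = 'float'

'float'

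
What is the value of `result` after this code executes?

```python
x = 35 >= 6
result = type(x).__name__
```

x is bool; result = 'bool'

'bool'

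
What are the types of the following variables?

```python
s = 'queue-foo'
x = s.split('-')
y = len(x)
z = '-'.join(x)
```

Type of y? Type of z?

len() returns int; str.join() returns str

int, str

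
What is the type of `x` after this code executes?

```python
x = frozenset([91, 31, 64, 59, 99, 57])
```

frozenset() returns frozenset

frozenset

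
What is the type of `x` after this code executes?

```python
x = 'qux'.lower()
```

str.lower() returns str

str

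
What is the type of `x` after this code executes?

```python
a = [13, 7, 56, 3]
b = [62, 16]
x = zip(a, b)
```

zip() returns a zip object

zip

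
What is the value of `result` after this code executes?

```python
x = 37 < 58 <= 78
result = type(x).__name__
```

x is bool; result = 'bool'

'bool'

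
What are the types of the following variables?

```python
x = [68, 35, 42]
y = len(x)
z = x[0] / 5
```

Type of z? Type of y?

int / int = float; len() returns int

float, int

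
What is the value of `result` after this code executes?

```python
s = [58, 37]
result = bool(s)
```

s = [58, 37]; result = True

True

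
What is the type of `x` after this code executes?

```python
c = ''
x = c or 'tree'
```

'or' returns first truthy value (str)

str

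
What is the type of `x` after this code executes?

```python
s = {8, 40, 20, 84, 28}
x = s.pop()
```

Popping from set[int] returns int

int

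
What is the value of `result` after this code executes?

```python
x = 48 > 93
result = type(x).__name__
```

x is bool; result = 'bool'

'bool'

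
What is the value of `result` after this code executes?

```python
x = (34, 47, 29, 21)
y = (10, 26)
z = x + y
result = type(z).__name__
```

x is tuple; y is tuple; z is tuple; result = 'tuple'

'tuple'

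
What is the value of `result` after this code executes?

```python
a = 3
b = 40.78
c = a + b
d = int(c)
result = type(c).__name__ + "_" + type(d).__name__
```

a is int; b is float; c is float; d is int; result = 'float_int'

'float_int'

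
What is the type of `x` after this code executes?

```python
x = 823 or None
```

'or' returns first truthy value

int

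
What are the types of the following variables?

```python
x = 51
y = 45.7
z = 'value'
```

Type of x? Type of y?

x is assigned a bare integer (no decimal point), so it is an int; y is assigned a number with a decimal point, so it is a float

int, float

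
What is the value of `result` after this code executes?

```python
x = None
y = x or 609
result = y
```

x = None; y = 609; result = 609

609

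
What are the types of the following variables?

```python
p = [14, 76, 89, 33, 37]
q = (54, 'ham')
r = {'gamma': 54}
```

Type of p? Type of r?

p is assigned a list literal (square brackets); r is assigned a dict literal ({key: value})

list, dict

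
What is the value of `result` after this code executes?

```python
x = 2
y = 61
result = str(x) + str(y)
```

x = 2; y = 61; result = '261'

'261'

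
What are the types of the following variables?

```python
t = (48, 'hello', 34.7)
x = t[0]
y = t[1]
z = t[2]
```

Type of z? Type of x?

tuple[2] is float; tuple[0] is int

float, int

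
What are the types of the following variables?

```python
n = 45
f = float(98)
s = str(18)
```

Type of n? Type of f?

n is assigned a bare integer (no decimal point), so it is an int; f is assigned the result of calling float(), which returns a float

int, float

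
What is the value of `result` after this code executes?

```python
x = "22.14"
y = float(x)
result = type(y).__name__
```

x is str; y is float; result = 'float'

'float'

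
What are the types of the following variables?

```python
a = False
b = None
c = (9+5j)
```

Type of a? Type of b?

a is assigned the constant False, which has type bool; b is assigned None, whose type is NoneType

bool, NoneType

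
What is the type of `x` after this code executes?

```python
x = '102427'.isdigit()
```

str.isdigit() returns bool

bool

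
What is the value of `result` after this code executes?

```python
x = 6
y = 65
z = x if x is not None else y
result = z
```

x = 6; y = 65; z = 6; result = 6

6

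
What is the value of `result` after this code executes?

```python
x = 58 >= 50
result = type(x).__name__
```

x is bool; result = 'bool'

'bool'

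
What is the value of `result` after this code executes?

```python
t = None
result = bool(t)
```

t = None; result = False

False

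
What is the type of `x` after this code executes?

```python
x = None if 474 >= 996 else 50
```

474 >= 996 is False, so the else branch is taken

int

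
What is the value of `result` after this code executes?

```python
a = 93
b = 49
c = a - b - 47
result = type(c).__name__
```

a is int; b is int; c is int; result = 'int'

'int'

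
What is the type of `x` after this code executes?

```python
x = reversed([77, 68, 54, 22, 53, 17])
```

reversed() on a list returns list_reverseiterator

list_reverseiterator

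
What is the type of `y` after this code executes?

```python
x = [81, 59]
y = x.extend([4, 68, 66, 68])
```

list.extend() returns None

NoneType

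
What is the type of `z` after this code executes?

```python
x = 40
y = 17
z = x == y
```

Equality comparison returns bool

bool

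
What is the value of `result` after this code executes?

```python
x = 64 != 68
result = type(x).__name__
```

x is bool; result = 'bool'

'bool'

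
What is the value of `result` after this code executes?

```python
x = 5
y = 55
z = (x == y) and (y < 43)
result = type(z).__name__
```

x is int; y is int; z is bool; result = 'bool'

'bool'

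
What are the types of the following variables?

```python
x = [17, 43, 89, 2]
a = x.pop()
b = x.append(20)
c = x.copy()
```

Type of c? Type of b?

copy() returns list; append() returns None

list, NoneType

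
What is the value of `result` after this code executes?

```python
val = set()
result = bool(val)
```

val = set(); result = False

False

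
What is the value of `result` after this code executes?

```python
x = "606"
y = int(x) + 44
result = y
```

x = '606'; y = 650; result = 650

650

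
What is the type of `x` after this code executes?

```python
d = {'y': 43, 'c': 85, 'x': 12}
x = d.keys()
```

.keys() returns dict_keys view

dict_keys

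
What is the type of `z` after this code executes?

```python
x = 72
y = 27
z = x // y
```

int // int = int

int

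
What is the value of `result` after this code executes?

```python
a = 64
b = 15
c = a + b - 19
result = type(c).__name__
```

a is int; b is int; c is int; result = 'int'

'int'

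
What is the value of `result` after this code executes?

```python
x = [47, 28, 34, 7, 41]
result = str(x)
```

x = [47, 28, 34, 7, 41]; result = '[47, 28, 34, 7, 41]'

'[47, 28, 34, 7, 41]'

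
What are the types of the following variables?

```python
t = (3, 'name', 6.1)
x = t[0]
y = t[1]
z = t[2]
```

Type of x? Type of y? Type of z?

tuple[0] is int; tuple[1] is str; tuple[2] is float

int, str, float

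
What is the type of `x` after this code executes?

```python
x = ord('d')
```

ord() returns int (code point)

int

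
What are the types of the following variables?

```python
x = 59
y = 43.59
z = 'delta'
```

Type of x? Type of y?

x is assigned a bare integer (no decimal point), so it is an int; y is assigned a number with a decimal point, so it is a float

int, float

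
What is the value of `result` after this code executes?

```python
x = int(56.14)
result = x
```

x = 56; result = 56

56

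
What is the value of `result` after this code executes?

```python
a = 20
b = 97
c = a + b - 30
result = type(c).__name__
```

a is int; b is int; c is int; result = 'int'

'int'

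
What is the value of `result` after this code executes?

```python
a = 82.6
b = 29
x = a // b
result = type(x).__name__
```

a is float; b is int; x is float; result = 'float'

'float'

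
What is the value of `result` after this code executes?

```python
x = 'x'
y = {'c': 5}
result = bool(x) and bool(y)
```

x = 'x'; y = {'c': 5}; result = True

True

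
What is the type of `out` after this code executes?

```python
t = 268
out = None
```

None has type NoneType

NoneType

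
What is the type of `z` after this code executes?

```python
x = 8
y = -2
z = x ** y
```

int ** negative = float

float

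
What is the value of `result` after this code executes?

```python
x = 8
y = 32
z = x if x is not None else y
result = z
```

x = 8; y = 32; z = 8; result = 8

8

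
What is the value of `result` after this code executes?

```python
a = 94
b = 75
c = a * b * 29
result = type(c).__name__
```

a is int; b is int; c is int; result = 'int'

'int'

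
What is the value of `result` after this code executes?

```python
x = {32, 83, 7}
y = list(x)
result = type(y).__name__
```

x is set; y is list; result = 'list'

'list'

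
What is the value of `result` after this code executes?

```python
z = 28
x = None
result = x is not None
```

z = 28; x = None; result = False

False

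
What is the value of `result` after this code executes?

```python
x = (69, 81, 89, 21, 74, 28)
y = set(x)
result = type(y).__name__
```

x is tuple; y is set; result = 'set'

'set'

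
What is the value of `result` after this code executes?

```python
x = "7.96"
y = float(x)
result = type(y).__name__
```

x is str; y is float; result = 'float'

'float'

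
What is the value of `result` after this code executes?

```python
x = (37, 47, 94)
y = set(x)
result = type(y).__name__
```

x is tuple; y is set; result = 'set'

'set'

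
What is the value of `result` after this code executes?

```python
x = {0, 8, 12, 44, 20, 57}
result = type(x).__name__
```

x is set; result = 'set'

'set'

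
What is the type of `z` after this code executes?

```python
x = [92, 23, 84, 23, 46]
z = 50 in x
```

'in' operator returns bool

bool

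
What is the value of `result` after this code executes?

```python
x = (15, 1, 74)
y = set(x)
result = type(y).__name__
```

x is tuple; y is set; result = 'set'

'set'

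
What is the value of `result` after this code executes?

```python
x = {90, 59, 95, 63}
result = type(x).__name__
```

x is set; result = 'set'

'set'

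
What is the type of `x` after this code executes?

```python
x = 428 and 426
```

'and' with truthy values returns last operand (int)

int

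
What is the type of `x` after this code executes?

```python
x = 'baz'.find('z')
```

str.find() returns int index

int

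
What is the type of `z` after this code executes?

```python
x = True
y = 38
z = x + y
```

bool + int = int (bool is subclass of int)

int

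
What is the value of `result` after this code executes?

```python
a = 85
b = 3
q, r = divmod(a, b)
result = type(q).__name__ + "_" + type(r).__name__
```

a is int; b is int; q is int; r is int; result = 'int_int'

'int_int'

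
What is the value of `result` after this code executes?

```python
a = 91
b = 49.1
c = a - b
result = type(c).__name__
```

a is int; b is float; c is float; result = 'float'

'float'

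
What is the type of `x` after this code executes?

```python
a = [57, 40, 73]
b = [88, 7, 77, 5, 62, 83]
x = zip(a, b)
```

zip() returns a zip object

zip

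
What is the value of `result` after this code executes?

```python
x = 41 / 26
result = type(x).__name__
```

x is float; result = 'float'

'float'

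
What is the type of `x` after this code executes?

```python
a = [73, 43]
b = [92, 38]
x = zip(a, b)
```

zip() returns a zip object

zip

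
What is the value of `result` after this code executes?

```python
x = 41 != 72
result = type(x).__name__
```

x is bool; result = 'bool'

'bool'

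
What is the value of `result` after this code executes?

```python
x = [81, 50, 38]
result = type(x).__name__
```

x is list; result = 'list'

'list'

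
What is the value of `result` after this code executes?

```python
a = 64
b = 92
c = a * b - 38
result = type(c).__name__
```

a is int; b is int; c is int; result = 'int'

'int'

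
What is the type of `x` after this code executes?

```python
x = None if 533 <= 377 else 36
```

533 <= 377 is False, so the else branch is taken

int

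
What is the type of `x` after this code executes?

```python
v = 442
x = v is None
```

'is' comparison returns bool

bool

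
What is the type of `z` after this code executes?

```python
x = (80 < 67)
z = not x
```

'not' returns bool

bool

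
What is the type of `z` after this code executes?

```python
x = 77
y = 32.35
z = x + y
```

int + float = float

float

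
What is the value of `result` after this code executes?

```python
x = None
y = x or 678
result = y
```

x = None; y = 678; result = 678

678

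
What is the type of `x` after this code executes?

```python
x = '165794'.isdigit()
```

str.isdigit() returns bool

bool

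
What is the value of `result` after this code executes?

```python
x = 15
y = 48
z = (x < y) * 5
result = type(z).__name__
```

x is int; y is int; z is int; result = 'int'

'int'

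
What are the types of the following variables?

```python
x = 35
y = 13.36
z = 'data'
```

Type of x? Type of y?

x is assigned a bare integer (no decimal point), so it is an int; y is assigned a number with a decimal point, so it is a float

int, float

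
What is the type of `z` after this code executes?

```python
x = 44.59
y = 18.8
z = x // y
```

float // float = float

float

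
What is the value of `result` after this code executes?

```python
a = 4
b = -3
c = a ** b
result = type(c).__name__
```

a is int; b is int; c is float; result = 'float'

'float'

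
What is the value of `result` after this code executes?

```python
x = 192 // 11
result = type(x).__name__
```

x is int; result = 'int'

'int'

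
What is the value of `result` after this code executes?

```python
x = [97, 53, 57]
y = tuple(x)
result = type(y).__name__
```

x is list; y is tuple; result = 'tuple'

'tuple'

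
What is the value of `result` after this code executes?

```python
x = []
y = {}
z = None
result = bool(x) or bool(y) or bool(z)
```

x = []; y = {}; z = None; result = False

False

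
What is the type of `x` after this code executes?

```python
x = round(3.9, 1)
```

round() with decimal places returns float

float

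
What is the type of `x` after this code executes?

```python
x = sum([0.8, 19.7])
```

sum() of floats returns float

float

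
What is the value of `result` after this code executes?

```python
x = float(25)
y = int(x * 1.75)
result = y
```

x = 25.0; y = 43; result = 43

43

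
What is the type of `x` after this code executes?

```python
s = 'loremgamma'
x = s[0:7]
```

Slicing a str returns str

str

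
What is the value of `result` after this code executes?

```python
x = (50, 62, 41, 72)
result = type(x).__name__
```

x is tuple; result = 'tuple'

'tuple'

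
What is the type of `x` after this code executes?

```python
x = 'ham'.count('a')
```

str.count() returns int

int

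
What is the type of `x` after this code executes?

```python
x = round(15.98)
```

round() with no decimal places returns int

int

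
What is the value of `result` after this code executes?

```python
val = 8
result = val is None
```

val = 8; result = False

False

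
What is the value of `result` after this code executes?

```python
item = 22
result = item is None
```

item = 22; result = False

False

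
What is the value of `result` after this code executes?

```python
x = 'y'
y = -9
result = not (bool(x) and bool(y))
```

x = 'y'; y = -9; result = False

False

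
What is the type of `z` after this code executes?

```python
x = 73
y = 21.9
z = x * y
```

int * float = float

float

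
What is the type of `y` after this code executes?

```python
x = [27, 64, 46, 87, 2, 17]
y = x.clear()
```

list.clear() returns None

NoneType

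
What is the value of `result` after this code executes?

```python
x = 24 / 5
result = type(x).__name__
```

x is float; result = 'float'

'float'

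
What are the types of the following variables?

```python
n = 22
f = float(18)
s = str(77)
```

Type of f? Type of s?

f is assigned the result of calling float(), which returns a float; s is assigned the result of calling str(), which returns a str

float, str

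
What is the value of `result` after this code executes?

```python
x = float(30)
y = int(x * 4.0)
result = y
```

x = 30.0; y = 120; result = 120

120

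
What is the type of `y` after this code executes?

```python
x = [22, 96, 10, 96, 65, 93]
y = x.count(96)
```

list.count() returns int

int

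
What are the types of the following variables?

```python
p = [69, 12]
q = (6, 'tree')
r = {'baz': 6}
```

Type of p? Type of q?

p is assigned a list literal (square brackets); q is assigned a tuple (parenthesized, comma-separated values)

list, tuple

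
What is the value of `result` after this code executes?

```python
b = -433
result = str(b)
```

b = -433; result = '-433'

'-433'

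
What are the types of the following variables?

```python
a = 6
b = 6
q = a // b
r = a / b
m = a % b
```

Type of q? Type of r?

// returns int; / returns float

int, float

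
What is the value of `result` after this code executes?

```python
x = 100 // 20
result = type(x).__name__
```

x is int; result = 'int'

'int'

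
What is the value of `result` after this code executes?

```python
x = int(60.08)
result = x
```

x = 60; result = 60

60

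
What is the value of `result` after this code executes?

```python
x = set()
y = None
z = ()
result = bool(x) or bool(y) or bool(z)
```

x = set(); y = None; z = (); result = False

False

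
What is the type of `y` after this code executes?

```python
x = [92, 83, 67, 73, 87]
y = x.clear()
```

list.clear() returns None

NoneType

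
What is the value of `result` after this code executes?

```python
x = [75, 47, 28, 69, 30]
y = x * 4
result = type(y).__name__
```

x is list; y is list; result = 'list'

'list'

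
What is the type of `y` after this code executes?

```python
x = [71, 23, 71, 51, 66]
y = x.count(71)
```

list.count() returns int

int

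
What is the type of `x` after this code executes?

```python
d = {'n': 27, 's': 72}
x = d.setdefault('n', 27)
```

dict.setdefault() returns the (existing or default) value

int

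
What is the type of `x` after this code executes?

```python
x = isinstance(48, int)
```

isinstance() returns bool

bool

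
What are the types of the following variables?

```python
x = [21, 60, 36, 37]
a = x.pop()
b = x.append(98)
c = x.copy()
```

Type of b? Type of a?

append() returns None; pop() returns element

NoneType, int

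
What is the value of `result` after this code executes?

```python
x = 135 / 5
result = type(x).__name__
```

x is float; result = 'float'

'float'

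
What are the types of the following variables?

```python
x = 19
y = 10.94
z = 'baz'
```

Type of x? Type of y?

x is assigned a bare integer (no decimal point), so it is an int; y is assigned a number with a decimal point, so it is a float

int, float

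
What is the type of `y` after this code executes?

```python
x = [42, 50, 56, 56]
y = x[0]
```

Indexing list[int] returns int

int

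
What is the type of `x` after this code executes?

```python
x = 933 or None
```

'or' returns first truthy value

int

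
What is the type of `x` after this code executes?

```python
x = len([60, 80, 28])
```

len() always returns int

int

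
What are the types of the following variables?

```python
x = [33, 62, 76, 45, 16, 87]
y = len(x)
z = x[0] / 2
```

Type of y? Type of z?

len() returns int; int / int = float

int, float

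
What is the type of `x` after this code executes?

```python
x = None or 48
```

'or' with None returns the other truthy value

int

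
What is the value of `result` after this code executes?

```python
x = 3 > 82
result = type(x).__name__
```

x is bool; result = 'bool'

'bool'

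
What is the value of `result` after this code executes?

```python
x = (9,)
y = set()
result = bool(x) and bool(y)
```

x = (9,); y = set(); result = False

False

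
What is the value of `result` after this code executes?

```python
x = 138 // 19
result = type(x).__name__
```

x is int; result = 'int'

'int'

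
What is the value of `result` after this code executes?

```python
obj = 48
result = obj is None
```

obj = 48; result = False

False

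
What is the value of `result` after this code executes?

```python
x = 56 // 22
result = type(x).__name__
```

x is int; result = 'int'

'int'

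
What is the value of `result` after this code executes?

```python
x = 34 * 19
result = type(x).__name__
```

x is int; result = 'int'

'int'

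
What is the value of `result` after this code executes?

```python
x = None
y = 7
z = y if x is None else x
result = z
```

x = None; y = 7; z = 7; result = 7

7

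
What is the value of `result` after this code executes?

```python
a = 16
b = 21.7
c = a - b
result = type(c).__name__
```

a is int; b is float; c is float; result = 'float'

'float'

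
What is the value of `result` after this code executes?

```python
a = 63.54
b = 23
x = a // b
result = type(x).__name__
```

a is float; b is int; x is float; result = 'float'

'float'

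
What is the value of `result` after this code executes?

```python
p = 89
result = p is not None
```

p = 89; result = True

True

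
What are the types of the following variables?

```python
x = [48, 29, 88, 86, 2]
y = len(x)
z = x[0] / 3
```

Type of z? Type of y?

int / int = float; len() returns int

float, int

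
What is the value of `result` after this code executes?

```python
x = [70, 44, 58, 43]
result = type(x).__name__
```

x is list; result = 'list'

'list'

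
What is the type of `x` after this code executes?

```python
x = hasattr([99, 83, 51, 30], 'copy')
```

hasattr() returns bool

bool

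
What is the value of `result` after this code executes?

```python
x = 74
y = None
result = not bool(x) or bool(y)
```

x = 74; y = None; result = False

False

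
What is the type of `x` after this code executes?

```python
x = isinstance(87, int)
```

isinstance() returns bool

bool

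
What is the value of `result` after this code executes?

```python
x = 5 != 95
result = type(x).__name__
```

x is bool; result = 'bool'

'bool'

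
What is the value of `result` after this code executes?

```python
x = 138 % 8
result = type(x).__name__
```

x is int; result = 'int'

'int'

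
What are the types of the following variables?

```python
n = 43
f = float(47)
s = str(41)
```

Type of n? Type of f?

n is assigned a bare integer (no decimal point), so it is an int; f is assigned the result of calling float(), which returns a float

int, float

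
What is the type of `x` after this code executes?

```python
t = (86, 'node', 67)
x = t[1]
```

Index 1 of tuple is a str literal

str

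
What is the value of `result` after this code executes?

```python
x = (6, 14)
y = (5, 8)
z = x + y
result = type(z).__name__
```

x is tuple; y is tuple; z is tuple; result = 'tuple'

'tuple'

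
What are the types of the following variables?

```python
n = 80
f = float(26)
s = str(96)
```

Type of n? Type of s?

n is assigned a bare integer (no decimal point), so it is an int; s is assigned the result of calling str(), which returns a str

int, str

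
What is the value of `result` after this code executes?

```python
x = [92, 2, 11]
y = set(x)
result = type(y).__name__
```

x is list; y is set; result = 'set'

'set'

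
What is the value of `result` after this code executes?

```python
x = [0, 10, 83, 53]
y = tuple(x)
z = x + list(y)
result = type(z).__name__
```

x is list; y is tuple; z is list; result = 'list'

'list'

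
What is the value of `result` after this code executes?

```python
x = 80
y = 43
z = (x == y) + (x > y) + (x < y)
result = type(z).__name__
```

x is int; y is int; z is int; result = 'int'

'int'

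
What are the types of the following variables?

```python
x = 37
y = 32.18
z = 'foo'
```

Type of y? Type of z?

y is assigned a number with a decimal point, so it is a float; z is assigned a quoted string literal, so it is a str

float, str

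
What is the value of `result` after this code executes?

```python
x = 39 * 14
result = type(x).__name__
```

x is int; result = 'int'

'int'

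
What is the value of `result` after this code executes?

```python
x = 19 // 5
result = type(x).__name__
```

x is int; result = 'int'

'int'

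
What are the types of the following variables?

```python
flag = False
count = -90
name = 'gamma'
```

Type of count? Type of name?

count is assigned a bare integer (no decimal point), so it is an int; name is assigned a quoted string literal, so it is a str

int, str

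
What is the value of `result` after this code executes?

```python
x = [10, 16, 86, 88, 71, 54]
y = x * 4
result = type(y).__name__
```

x is list; y is list; result = 'list'

'list'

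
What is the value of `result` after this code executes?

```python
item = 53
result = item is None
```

item = 53; result = False

False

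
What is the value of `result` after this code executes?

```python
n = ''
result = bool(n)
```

n = ''; result = False

False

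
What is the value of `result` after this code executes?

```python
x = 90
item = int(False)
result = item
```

x = 90; item = 0; result = 0

0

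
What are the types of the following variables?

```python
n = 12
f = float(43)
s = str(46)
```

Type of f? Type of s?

f is assigned the result of calling float(), which returns a float; s is assigned the result of calling str(), which returns a str

float, str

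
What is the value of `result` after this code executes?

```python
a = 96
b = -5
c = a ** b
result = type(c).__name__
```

a is int; b is int; c is float; result = 'float'

'float'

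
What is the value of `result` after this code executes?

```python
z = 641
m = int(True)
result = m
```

z = 641; m = 1; result = 1

1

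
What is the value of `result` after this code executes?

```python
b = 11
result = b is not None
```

b = 11; result = True

True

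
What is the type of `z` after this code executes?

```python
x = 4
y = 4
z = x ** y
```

positive int ** positive int = int

int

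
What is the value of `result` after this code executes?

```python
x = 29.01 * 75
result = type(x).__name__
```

x is float; result = 'float'

'float'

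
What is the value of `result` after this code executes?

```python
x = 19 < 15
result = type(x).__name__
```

x is bool; result = 'bool'

'bool'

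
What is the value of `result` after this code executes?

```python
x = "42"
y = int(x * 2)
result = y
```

x = '42'; y = 4242; result = 4242

4242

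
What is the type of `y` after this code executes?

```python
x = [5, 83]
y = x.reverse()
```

list.reverse() returns None

NoneType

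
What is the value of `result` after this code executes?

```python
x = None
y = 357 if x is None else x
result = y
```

x = None; y = 357; result = 357

357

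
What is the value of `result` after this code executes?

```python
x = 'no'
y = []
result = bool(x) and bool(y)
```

x = 'no'; y = []; result = False

False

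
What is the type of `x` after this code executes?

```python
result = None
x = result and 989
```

'and' returns first falsy value (None)

NoneType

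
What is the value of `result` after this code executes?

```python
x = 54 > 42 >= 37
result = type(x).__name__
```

x is bool; result = 'bool'

'bool'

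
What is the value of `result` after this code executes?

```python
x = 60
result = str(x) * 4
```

x = 60; result = '60606060'

'60606060'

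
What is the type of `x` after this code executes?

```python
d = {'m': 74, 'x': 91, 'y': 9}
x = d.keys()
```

.keys() returns dict_keys view

dict_keys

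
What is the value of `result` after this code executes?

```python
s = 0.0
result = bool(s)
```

s = 0.0; result = False

False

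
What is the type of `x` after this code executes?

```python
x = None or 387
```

'or' with None returns the other truthy value

int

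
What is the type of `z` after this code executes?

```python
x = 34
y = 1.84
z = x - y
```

int - float = float

float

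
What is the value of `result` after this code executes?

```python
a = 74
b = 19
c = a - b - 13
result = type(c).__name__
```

a is int; b is int; c is int; result = 'int'

'int'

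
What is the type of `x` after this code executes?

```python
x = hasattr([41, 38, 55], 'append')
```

hasattr() returns bool

bool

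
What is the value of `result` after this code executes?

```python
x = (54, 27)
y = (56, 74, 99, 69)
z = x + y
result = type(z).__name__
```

x is tuple; y is tuple; z is tuple; result = 'tuple'

'tuple'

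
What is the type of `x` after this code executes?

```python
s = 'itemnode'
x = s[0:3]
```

Slicing a str returns str

str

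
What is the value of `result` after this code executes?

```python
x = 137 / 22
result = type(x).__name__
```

x is float; result = 'float'

'float'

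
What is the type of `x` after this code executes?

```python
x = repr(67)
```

repr() returns str

str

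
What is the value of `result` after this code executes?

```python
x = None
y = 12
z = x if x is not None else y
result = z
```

x = None; y = 12; z = 12; result = 12

12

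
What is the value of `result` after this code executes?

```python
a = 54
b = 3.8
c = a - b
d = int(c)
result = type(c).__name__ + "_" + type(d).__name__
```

a is int; b is float; c is float; d is int; result = 'float_int'

'float_int'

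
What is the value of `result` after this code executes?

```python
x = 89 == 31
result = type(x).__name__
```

x is bool; result = 'bool'

'bool'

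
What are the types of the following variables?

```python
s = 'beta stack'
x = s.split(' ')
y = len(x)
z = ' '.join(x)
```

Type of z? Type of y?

str.join() returns str; len() returns int

str, int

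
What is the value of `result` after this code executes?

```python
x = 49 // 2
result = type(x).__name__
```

x is int; result = 'int'

'int'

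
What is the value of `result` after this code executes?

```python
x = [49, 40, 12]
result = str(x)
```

x = [49, 40, 12]; result = '[49, 40, 12]'

'[49, 40, 12]'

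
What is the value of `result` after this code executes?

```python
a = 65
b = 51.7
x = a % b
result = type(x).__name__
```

a is int; b is float; x is float; result = 'float'

'float'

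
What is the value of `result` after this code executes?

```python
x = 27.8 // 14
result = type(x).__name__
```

x is float; result = 'float'

'float'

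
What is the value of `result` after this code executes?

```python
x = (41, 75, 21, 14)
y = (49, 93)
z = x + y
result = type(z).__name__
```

x is tuple; y is tuple; z is tuple; result = 'tuple'

'tuple'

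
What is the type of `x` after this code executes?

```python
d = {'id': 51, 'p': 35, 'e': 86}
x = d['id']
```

Accessing dict[str, int] with str key returns int

int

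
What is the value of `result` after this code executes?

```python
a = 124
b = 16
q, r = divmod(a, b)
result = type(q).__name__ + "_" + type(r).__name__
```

a is int; b is int; q is int; r is int; result = 'int_int'

'int_int'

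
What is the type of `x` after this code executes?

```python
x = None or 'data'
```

'or' with None returns the other truthy value (str)

str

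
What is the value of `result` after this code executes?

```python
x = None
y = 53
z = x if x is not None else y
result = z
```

x = None; y = 53; z = 53; result = 53

53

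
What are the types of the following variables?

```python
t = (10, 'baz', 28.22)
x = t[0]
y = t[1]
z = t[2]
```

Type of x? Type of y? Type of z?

tuple[0] is int; tuple[1] is str; tuple[2] is float

int, str, float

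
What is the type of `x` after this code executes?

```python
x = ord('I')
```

ord() returns int (code point)

int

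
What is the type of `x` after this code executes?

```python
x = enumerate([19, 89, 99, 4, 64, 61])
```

enumerate() returns an enumerate object

enumerate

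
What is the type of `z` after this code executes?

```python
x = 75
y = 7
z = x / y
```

int / int = float

float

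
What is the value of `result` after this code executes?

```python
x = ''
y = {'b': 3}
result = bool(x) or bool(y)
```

x = ''; y = {'b': 3}; result = True

True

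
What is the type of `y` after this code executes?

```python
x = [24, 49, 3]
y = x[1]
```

Indexing list[int] returns int

int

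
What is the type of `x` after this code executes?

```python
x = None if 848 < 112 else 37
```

848 < 112 is False, so the else branch is taken

int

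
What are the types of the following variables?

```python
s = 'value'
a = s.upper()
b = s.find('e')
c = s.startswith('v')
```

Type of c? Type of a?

startswith() returns bool; upper() returns str

bool, str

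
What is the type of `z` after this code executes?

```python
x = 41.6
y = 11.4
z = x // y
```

float // float = float

float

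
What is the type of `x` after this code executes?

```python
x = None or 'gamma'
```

'or' with None returns the other truthy value (str)

str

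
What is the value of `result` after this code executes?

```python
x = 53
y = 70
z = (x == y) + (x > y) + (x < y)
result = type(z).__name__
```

x is int; y is int; z is int; result = 'int'

'int'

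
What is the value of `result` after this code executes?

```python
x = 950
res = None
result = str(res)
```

x = 950; res = None; result = 'None'

'None'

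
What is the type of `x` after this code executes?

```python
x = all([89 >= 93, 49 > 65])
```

all() returns bool

bool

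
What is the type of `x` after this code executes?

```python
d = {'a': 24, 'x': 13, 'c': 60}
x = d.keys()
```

.keys() returns dict_keys view

dict_keys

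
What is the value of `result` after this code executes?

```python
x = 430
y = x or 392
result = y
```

x = 430; y = 430; result = 430

430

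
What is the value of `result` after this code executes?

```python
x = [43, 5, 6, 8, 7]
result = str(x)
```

x = [43, 5, 6, 8, 7]; result = '[43, 5, 6, 8, 7]'

'[43, 5, 6, 8, 7]'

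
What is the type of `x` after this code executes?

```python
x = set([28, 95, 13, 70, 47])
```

set() constructor returns set

set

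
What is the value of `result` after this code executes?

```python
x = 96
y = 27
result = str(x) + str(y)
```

x = 96; y = 27; result = '9627'

'9627'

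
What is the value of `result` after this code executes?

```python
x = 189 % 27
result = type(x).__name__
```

x is int; result = 'int'

'int'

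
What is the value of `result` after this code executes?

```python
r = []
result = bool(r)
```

r = []; result = False

False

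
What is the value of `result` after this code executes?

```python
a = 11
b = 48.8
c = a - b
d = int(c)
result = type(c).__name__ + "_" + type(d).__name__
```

a is int; b is float; c is float; d is int; result = 'float_int'

'float_int'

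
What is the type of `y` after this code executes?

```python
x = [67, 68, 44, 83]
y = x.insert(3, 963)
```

list.insert() returns None

NoneType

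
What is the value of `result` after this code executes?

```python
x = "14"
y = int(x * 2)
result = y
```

x = '14'; y = 1414; result = 1414

1414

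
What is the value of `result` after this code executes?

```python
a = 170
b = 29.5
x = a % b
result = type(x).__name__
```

a is int; b is float; x is float; result = 'float'

'float'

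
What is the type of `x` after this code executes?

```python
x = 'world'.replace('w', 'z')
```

str.replace() returns str

str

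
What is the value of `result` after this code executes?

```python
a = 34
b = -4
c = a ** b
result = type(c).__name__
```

a is int; b is int; c is float; result = 'float'

'float'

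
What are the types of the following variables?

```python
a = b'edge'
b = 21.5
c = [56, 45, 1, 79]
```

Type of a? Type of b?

a is assigned a bytes literal (b'...' prefix); b is assigned a number with a decimal point, so it is a float

bytes, float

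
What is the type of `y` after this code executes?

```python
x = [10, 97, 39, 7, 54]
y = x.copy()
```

list.copy() returns list

list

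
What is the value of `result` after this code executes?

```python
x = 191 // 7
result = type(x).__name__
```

x is int; result = 'int'

'int'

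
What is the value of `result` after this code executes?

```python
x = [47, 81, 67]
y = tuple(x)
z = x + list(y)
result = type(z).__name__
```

x is list; y is tuple; z is list; result = 'list'

'list'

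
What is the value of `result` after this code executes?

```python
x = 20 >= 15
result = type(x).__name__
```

x is bool; result = 'bool'

'bool'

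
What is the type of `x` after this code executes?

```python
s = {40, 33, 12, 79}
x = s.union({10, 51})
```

set.union() returns a new set

set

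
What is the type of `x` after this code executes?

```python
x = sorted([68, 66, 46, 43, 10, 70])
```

sorted() always returns list

list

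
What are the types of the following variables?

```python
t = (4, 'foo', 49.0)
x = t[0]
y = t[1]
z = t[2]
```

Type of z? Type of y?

tuple[2] is float; tuple[1] is str

float, str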